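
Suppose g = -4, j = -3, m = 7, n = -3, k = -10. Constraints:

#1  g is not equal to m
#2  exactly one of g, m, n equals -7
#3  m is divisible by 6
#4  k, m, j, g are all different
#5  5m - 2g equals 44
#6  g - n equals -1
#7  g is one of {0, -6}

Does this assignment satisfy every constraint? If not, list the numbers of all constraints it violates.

#1 g = -4, m = 7; distinct — holds.
#2 g=-4, m=7, n=-3; 0 of them equal -7, not exactly one — does not hold.
#3 7 = 6*1 + 1, so 6 does not divide 7 — does not hold.
#4 values -10, 7, -3, -4 are pairwise distinct — holds.
#5 5m - 2g = 5(7) - 2(-4) = 43, not 44 — does not hold.
#6 g - n = -4 - (-3) = -1 — holds.
#7 g = -4 is not in {0, -6} — does not hold.

Constraints 2, 3, 5, and 7 do not hold.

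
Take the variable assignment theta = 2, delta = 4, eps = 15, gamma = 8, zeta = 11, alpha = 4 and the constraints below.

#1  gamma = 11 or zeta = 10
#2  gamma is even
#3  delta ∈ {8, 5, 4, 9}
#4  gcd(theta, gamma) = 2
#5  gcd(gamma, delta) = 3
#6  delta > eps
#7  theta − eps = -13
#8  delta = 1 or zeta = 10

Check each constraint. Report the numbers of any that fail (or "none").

No — constraints 1, 5, 6, and 8 are not satisfied.

#1 gamma = 8 ≠ 11 and zeta = 11 ≠ 10; both disjuncts false — violated.
#2 gamma = 8 is even — OK.
#3 delta = 4 is in {8, 5, 4, 9} — OK.
#4 gcd(2, 8) = 2 — OK.
#5 gcd(8, 4) = 4, not 3 — violated.
#6 delta = 4, eps = 15; 4 ≤ 15 (want >) — violated.
#7 theta − eps = 2 − 15 = -13 — OK.
#8 delta = 4 ≠ 1 and zeta = 11 ≠ 10; both disjuncts false — violated.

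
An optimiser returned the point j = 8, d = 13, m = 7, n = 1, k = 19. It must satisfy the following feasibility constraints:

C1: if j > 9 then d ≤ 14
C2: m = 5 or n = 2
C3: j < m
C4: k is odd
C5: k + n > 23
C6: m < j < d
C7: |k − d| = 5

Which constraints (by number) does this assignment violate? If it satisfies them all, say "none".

C1: j = 8, not > 9; antecedent false, conditional vacuously true  holds
C2: m = 7 ≠ 5 and n = 1 ≠ 2; both disjuncts false  fails
C3: j = 8, m = 7; 8 ≥ 7 (want <)  fails
C4: k = 19 is odd  holds
C5: k + n = 19 + 1 = 20; 20 ≤ 23, bound 23 not met  fails
C6: values 7 < 8 < 13  holds
C7: |19 − 13| = 6, not 5  fails

No — constraints 2, 3, 5, 7 are not satisfied.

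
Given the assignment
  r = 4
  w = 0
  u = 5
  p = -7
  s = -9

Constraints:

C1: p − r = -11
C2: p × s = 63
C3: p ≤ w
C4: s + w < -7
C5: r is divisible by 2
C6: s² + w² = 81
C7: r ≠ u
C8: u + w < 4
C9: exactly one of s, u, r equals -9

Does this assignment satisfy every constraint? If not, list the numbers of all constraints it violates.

C1: p − r = -7 − 4 = -11  ✓
C2: p × s = -7 × (-9) = 63  ✓
C3: p = -7, w = 0; -7 ≤ 0  ✓
C4: s + w = -9 + 0 = -9; -9 < -7  ✓
C5: 4 / 2 = 2, so 2 divides 4  ✓
C6: s² + w² = (-9)² + 0² = 81 + 0 = 81  ✓
C7: r = 4, u = 5; distinct  ✓
C8: u + w = 5 + 0 = 5; 5 ≥ 4, bound 4 not met  ✗
C9: s=-9, u=5, r=4; 1 of them equals -9  ✓

No — constraint 8 is not satisfied.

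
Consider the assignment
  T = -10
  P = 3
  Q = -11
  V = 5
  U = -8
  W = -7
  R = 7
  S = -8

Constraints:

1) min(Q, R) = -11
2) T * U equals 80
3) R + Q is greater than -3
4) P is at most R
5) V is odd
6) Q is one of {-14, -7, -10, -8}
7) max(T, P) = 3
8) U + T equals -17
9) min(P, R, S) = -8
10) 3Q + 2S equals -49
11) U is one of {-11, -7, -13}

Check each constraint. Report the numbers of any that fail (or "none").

Constraints 3, 6, 8, 11 do not hold.

1) min(-11, 7) = -11 — holds.
2) T * U = -10 * (-8) = 80 — holds.
3) R + Q = 7 + (-11) = -4; -4 ≤ -3, bound -3 not met — does not hold.
4) P = 3, R = 7; 3 ≤ 7 — holds.
5) V = 5 is odd — holds.
6) Q = -11 is not in {-14, -7, -10, -8} — does not hold.
7) max(-10, 3) = 3 — holds.
8) U + T = -8 + (-10) = -18, not -17 — does not hold.
9) min(3, 7, -8) = -8 — holds.
10) 3Q + 2S = 3(-11) + 2(-8) = -49 — holds.
11) U = -8 is not in {-11, -7, -13} — does not hold.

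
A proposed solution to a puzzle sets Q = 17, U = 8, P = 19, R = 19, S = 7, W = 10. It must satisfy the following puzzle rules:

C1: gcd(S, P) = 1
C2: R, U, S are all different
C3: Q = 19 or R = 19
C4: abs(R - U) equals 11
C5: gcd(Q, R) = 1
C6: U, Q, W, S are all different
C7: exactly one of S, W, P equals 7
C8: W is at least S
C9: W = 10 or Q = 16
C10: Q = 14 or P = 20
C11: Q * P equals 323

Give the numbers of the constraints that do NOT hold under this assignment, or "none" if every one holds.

Constraint 10 does not hold.

C1: gcd(7, 19) = 1  true
C2: values 19, 8, 7 are pairwise distinct  true
C3: Q = 17 ≠ 19, but R = 19 = 19 (second disjunct)  true
C4: abs(19 - 8) = 11  true
C5: gcd(17, 19) = 1  true
C6: values 8, 17, 10, 7 are pairwise distinct  true
C7: S=7, W=10, P=19; 1 of them equals 7  true
C8: W = 10, S = 7; 10 ≥ 7  true
C9: W = 10 = 10 (first disjunct)  true
C10: Q = 17 ≠ 14 and P = 19 ≠ 20; both disjuncts false  false
C11: Q * P = 17 * 19 = 323  true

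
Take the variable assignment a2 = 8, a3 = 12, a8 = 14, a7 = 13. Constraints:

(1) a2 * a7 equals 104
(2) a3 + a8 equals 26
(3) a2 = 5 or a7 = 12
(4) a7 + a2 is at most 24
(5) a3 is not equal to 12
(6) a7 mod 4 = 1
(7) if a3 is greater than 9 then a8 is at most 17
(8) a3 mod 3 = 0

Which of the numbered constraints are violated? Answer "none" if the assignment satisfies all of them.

(1) a2 * a7 = 8 * 13 = 104 — satisfied.
(2) a3 + a8 = 12 + 14 = 26 — satisfied.
(3) a2 = 8 ≠ 5 and a7 = 13 ≠ 12; both disjuncts false — violated.
(4) a7 + a2 = 13 + 8 = 21; 21 ≤ 24 — satisfied.
(5) a3 = 12, but 12 is required to differ — violated.
(6) 13 mod 4 = 1 — satisfied.
(7) a3 = 12 > 9, so we need a8 ≤ 17; a8 = 14 ≤ 17 — satisfied.
(8) 12 mod 3 = 0 — satisfied.

The assignment fails constraints 3 and 5.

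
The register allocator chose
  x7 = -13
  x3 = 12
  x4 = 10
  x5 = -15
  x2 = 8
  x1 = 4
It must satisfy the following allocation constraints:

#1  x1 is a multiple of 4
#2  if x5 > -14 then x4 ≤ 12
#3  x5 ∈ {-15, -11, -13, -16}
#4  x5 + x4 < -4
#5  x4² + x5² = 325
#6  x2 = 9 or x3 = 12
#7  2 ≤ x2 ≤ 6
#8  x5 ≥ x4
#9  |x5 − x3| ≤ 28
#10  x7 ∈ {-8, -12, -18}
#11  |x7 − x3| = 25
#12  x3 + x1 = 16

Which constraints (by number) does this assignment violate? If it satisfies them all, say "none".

#1 4 / 4 = 1, so 4 divides 4 — satisfied.
#2 x5 = -15, not > -14; antecedent false, conditional vacuously true — satisfied.
#3 x5 = -15 is in {-15, -11, -13, -16} — satisfied.
#4 x5 + x4 = -15 + 10 = -5; -5 < -4 — satisfied.
#5 x4² + x5² = 10² + (-15)² = 100 + 225 = 325 — satisfied.
#6 x2 = 8 ≠ 9, but x3 = 12 = 12 (second disjunct) — satisfied.
#7 x2 = 8 is outside [2, 6] — violated.
#8 x5 = -15, x4 = 10; -15 < 10 (want ≥) — violated.
#9 |-15 − 12| = 27; 27 ≤ 28 — satisfied.
#10 x7 = -13 is not in {-8, -12, -18} — violated.
#11 |-13 − 12| = 25 — satisfied.
#12 x3 + x1 = 12 + 4 = 16 — satisfied.

Constraints 7, 8, 10 are violated.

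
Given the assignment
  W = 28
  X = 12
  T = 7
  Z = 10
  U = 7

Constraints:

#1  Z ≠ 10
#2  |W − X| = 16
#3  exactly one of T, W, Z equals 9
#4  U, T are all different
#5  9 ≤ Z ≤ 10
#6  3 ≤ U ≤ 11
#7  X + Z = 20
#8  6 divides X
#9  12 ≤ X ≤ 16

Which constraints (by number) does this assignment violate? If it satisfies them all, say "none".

#1 Z = 10, but 10 is required to differ  fails
#2 |28 − 12| = 16  holds
#3 T=7, W=28, Z=10; 0 of them equal 9, not exactly one  fails
#4 U = T = 7, not all different  fails
#5 Z = 10 lies in [9, 10]  holds
#6 U = 7 lies in [3, 11]  holds
#7 X + Z = 12 + 10 = 22, not 20  fails
#8 12 / 6 = 2, so 6 divides 12  holds
#9 X = 12 lies in [12, 16]  holds

Constraints 1, 3, 4, and 7 do not hold.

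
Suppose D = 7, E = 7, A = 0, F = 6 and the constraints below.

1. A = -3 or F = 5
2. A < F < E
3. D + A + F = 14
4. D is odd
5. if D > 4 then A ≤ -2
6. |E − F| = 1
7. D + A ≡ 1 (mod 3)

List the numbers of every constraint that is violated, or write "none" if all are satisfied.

Constraints 1, 3, and 5 do not hold.

1. A = 0 ≠ -3 and F = 6 ≠ 5; both disjuncts false  fails
2. values 0 < 6 < 7  holds
3. D + A + F = 7 + 0 + 6 = 13, not 14  fails
4. D = 7 is odd  holds
5. D = 7 > 4, so we need A ≤ -2; but A = 0 > -2  fails
6. |7 − 6| = 1  holds
7. D + A = 7; 7 mod 3 = 1  holds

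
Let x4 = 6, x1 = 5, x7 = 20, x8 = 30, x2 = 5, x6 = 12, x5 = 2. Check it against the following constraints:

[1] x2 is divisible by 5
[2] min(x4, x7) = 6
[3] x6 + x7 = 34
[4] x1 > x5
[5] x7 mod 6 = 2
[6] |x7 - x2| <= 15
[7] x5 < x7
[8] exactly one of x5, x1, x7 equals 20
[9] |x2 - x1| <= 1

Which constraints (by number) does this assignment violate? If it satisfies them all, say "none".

Constraint 3 does not hold.

[1] 5 / 5 = 1, so 5 divides 5  holds
[2] min(6, 20) = 6  holds
[3] x6 + x7 = 12 + 20 = 32, not 34  fails
[4] x1 = 5, x5 = 2; 5 > 2  holds
[5] 20 mod 6 = 2  holds
[6] |20 - 5| = 15; 15 ≤ 15  holds
[7] x5 = 2, x7 = 20; 2 < 20  holds
[8] x5=2, x1=5, x7=20; 1 of them equals 20  holds
[9] |5 - 5| = 0; 0 ≤ 1  holds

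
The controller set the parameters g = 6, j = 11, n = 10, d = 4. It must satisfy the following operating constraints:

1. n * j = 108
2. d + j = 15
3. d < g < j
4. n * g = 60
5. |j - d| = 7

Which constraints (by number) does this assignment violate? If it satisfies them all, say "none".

Constraint 1 is violated.

1. n * j = 10 * 11 = 110, not 108  no
2. d + j = 4 + 11 = 15  yes
3. values 4 < 6 < 11  yes
4. n * g = 10 * 6 = 60  yes
5. |11 - 4| = 7  yes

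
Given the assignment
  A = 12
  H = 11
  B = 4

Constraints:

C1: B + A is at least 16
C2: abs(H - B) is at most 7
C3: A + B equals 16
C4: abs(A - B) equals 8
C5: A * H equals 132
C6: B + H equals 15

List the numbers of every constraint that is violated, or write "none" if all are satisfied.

The assignment satisfies every constraint.

C1: B + A = 4 + 12 = 16; 16 ≥ 16  ✔
C2: abs(11 - 4) = 7; 7 ≤ 7  ✔
C3: A + B = 12 + 4 = 16  ✔
C4: abs(12 - 4) = 8  ✔
C5: A * H = 12 * 11 = 132  ✔
C6: B + H = 4 + 11 = 15  ✔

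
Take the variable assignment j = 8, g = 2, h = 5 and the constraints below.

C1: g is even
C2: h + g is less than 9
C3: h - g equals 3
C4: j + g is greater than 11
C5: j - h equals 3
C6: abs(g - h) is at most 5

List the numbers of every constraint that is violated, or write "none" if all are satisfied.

The assignment fails constraint 4.

C1: g = 2 is even — holds.
C2: h + g = 5 + 2 = 7; 7 < 9 — holds.
C3: h - g = 5 - 2 = 3 — holds.
C4: j + g = 8 + 2 = 10; 10 ≤ 11, bound 11 not met — does not hold.
C5: j - h = 8 - 5 = 3 — holds.
C6: abs(2 - 5) = 3; 3 ≤ 5 — holds.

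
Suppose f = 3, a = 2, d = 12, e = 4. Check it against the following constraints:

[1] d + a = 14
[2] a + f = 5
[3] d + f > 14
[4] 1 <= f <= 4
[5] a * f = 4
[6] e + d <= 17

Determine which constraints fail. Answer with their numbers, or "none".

[1] d + a = 12 + 2 = 14  yes
[2] a + f = 2 + 3 = 5  yes
[3] d + f = 12 + 3 = 15; 15 > 14  yes
[4] f = 3 lies in [1, 4]  yes
[5] a * f = 2 * 3 = 6, not 4  no
[6] e + d = 4 + 12 = 16; 16 ≤ 17  yes

Violated: 5.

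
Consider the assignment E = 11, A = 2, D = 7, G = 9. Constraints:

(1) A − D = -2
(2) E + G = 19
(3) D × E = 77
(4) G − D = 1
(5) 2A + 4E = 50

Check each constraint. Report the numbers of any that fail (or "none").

(1) A − D = 2 − 7 = -5, not -2  ✗
(2) E + G = 11 + 9 = 20, not 19  ✗
(3) D × E = 7 × 11 = 77  ✓
(4) G − D = 9 − 7 = 2, not 1  ✗
(5) 2A + 4E = 2(2) + 4(11) = 48, not 50  ✗

No — constraints 1, 2, 4, 5 are not satisfied.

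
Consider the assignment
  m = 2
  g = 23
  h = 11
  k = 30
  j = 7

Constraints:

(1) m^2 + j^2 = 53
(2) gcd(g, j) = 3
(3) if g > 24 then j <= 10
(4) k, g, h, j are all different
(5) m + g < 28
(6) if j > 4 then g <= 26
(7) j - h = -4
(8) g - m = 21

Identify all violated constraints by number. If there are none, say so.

Violated: 2.

(1) m^2 + j^2 = 2^2 + 7^2 = 4 + 49 = 53  ✔
(2) gcd(23, 7) = 1, not 3  ✘
(3) g = 23, not > 24; antecedent false, conditional vacuously true  ✔
(4) values 30, 23, 11, 7 are pairwise distinct  ✔
(5) m + g = 2 + 23 = 25; 25 < 28  ✔
(6) j = 7 > 4, so we need g ≤ 26; g = 23 ≤ 26  ✔
(7) j - h = 7 - 11 = -4  ✔
(8) g - m = 23 - 2 = 21  ✔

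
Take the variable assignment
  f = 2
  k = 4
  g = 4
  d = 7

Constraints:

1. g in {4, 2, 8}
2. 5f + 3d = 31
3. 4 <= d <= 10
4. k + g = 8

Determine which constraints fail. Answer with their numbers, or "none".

No violations.

1. g = 4 is in {4, 2, 8}  OK
2. 5f + 3d = 5(2) + 3(7) = 31  OK
3. d = 7 lies in [4, 10]  OK
4. k + g = 4 + 4 = 8  OK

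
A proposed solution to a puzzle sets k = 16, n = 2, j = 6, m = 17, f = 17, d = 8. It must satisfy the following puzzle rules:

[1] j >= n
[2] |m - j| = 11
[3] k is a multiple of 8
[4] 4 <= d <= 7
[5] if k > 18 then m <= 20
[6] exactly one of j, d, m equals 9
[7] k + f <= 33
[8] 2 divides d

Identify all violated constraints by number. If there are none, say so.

[1] j = 6, n = 2; 6 ≥ 2 — satisfied.
[2] |17 - 6| = 11 — satisfied.
[3] 16 / 8 = 2, so 8 divides 16 — satisfied.
[4] d = 8 is outside [4, 7] — violated.
[5] k = 16, not > 18; antecedent false, conditional vacuously true — satisfied.
[6] j=6, d=8, m=17; 0 of them equal 9, not exactly one — violated.
[7] k + f = 16 + 17 = 33; 33 ≤ 33 — satisfied.
[8] 8 / 2 = 4, so 2 divides 8 — satisfied.

Violated: 4, 6.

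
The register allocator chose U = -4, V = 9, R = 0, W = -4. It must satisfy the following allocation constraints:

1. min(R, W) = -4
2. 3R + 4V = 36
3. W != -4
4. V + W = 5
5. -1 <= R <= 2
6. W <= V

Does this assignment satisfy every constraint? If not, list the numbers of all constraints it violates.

Constraint 3 does not hold.

1. min(0, -4) = -4  yes
2. 3R + 4V = 3(0) + 4(9) = 36  yes
3. W = -4, but -4 is required to differ  no
4. V + W = 9 + (-4) = 5  yes
5. R = 0 lies in [-1, 2]  yes
6. W = -4, V = 9; -4 ≤ 9  yes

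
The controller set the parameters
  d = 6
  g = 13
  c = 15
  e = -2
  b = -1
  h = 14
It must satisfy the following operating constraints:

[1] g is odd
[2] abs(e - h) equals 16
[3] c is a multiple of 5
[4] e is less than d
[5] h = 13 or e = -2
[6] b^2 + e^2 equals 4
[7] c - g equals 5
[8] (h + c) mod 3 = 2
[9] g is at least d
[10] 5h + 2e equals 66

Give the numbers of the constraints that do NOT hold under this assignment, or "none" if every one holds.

No — constraints 6, 7 are not satisfied.

[1] g = 13 is odd  true
[2] abs(-2 - 14) = 16  true
[3] 15 / 5 = 3, so 5 divides 15  true
[4] e = -2, d = 6; -2 < 6  true
[5] h = 14 ≠ 13, but e = -2 = -2 (second disjunct)  true
[6] b^2 + e^2 = (-1)^2 + (-2)^2 = 1 + 4 = 5, not 4  false
[7] c - g = 15 - 13 = 2, not 5  false
[8] h + c = 29; 29 mod 3 = 2  true
[9] g = 13, d = 6; 13 ≥ 6  true
[10] 5h + 2e = 5(14) + 2(-2) = 66  true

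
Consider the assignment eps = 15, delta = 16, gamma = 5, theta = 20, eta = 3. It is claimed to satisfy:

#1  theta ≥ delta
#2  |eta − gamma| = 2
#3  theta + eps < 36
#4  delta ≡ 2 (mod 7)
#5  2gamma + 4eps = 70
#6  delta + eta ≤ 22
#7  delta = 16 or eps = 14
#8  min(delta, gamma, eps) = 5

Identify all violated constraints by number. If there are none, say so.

#1 theta = 20, delta = 16; 20 ≥ 16 — holds.
#2 |3 − 5| = 2 — holds.
#3 theta + eps = 20 + 15 = 35; 35 < 36 — holds.
#4 16 mod 7 = 2 — holds.
#5 2gamma + 4eps = 2(5) + 4(15) = 70 — holds.
#6 delta + eta = 16 + 3 = 19; 19 ≤ 22 — holds.
#7 delta = 16 = 16 (first disjunct) — holds.
#8 min(16, 5, 15) = 5 — holds.

No violations.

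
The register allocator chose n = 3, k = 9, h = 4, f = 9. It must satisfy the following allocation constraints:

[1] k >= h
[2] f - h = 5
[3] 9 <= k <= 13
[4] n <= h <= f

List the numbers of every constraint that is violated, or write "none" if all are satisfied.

[1] k = 9, h = 4; 9 ≥ 4  ✔
[2] f - h = 9 - 4 = 5  ✔
[3] k = 9 lies in [9, 13]  ✔
[4] values 3 <= 4 <= 9  ✔

All constraints are satisfied.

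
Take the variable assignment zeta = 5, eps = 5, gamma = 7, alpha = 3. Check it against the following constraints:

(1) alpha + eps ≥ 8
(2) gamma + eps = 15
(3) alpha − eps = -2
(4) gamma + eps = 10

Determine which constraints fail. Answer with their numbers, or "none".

(1) alpha + eps = 3 + 5 = 8; 8 ≥ 8  yes
(2) gamma + eps = 7 + 5 = 12, not 15  no
(3) alpha − eps = 3 − 5 = -2  yes
(4) gamma + eps = 7 + 5 = 12, not 10  no

The assignment fails constraints 2 and 4.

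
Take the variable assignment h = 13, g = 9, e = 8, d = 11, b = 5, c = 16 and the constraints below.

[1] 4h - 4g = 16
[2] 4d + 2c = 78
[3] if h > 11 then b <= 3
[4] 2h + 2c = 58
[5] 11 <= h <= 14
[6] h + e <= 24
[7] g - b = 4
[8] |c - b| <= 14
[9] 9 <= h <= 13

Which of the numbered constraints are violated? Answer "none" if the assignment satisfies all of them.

[1] 4h - 4g = 4(13) - 4(9) = 16 — satisfied.
[2] 4d + 2c = 4(11) + 2(16) = 76, not 78 — violated.
[3] h = 13 > 11, so we need b ≤ 3; but b = 5 > 3 — violated.
[4] 2h + 2c = 2(13) + 2(16) = 58 — satisfied.
[5] h = 13 lies in [11, 14] — satisfied.
[6] h + e = 13 + 8 = 21; 21 ≤ 24 — satisfied.
[7] g - b = 9 - 5 = 4 — satisfied.
[8] |16 - 5| = 11; 11 ≤ 14 — satisfied.
[9] h = 13 lies in [9, 13] — satisfied.

Constraints 2 and 3 do not hold.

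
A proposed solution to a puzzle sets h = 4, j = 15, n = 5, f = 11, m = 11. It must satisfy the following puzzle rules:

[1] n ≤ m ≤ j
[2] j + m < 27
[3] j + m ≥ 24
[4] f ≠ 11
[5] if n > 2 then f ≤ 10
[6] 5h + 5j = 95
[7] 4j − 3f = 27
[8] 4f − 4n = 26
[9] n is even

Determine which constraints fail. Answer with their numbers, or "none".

[1] values 5 ≤ 11 ≤ 15  ✔
[2] j + m = 15 + 11 = 26; 26 < 27  ✔
[3] j + m = 15 + 11 = 26; 26 ≥ 24  ✔
[4] f = 11, but 11 is required to differ  ✘
[5] n = 5 > 2, so we need f ≤ 10; but f = 11 > 10  ✘
[6] 5h + 5j = 5(4) + 5(15) = 95  ✔
[7] 4j − 3f = 4(15) − 3(11) = 27  ✔
[8] 4f − 4n = 4(11) − 4(5) = 24, not 26  ✘
[9] n = 5 is odd  ✘

Constraints 4, 5, 8, 9 are violated.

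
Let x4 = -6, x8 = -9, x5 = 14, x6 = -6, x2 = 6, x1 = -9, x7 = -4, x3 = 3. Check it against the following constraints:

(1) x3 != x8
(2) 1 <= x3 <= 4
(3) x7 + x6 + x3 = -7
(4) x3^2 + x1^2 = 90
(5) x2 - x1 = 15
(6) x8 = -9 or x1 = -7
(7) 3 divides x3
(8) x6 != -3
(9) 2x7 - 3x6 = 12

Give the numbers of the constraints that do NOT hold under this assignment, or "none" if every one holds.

(1) x3 = 3, x8 = -9; distinct  ✓
(2) x3 = 3 lies in [1, 4]  ✓
(3) x7 + x6 + x3 = -4 + (-6) + 3 = -7  ✓
(4) x3^2 + x1^2 = 3^2 + (-9)^2 = 9 + 81 = 90  ✓
(5) x2 - x1 = 6 - (-9) = 15  ✓
(6) x8 = -9 = -9 (first disjunct)  ✓
(7) 3 / 3 = 1, so 3 divides 3  ✓
(8) x6 = -6, and -6 ≠ -3  ✓
(9) 2x7 - 3x6 = 2(-4) - 3(-6) = 10, not 12  ✗

No — constraint 9 is not satisfied.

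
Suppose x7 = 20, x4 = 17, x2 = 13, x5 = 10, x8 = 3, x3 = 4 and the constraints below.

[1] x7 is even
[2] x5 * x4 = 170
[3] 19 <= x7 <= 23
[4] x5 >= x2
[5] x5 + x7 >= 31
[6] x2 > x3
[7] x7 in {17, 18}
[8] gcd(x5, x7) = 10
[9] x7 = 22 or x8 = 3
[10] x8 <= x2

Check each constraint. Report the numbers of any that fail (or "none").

Violated: 4, 5, 7.

[1] x7 = 20 is even  yes
[2] x5 * x4 = 10 * 17 = 170  yes
[3] x7 = 20 lies in [19, 23]  yes
[4] x5 = 10, x2 = 13; 10 < 13 (want ≥)  no
[5] x5 + x7 = 10 + 20 = 30; 30 < 31, bound 31 not met  no
[6] x2 = 13, x3 = 4; 13 > 4  yes
[7] x7 = 20 is not in {17, 18}  no
[8] gcd(10, 20) = 10  yes
[9] x7 = 20 ≠ 22, but x8 = 3 = 3 (second disjunct)  yes
[10] x8 = 3, x2 = 13; 3 ≤ 13  yes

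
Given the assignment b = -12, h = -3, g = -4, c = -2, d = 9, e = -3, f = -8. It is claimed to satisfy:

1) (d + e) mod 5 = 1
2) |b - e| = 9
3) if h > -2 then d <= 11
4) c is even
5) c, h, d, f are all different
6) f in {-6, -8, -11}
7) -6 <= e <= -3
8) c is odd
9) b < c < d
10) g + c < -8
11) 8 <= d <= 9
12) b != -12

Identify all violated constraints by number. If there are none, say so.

1) d + e = 6; 6 mod 5 = 1 — holds.
2) |-12 - (-3)| = 9 — holds.
3) h = -3, not > -2; antecedent false, conditional vacuously true — holds.
4) c = -2 is even — holds.
5) values -2, -3, 9, -8 are pairwise distinct — holds.
6) f = -8 is in {-6, -8, -11} — holds.
7) e = -3 lies in [-6, -3] — holds.
8) c = -2 is even — fails.
9) values -12 < -2 < 9 — holds.
10) g + c = -4 + (-2) = -6; -6 ≥ -8, bound -8 not met — fails.
11) d = 9 lies in [8, 9] — holds.
12) b = -12, but -12 is required to differ — fails.

The assignment fails constraints 8, 10, and 12.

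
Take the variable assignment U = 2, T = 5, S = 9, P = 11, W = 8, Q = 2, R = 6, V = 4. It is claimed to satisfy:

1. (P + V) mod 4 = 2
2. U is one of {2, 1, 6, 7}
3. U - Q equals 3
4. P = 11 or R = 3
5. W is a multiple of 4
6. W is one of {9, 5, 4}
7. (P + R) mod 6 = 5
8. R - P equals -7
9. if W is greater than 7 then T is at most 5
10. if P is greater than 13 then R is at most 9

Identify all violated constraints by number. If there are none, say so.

The assignment fails constraints 1, 3, 6, and 8.

1. P + V = 15; 15 mod 4 = 3, not 2 — violated.
2. U = 2 is in {2, 1, 6, 7} — satisfied.
3. U - Q = 2 - 2 = 0, not 3 — violated.
4. P = 11 = 11 (first disjunct) — satisfied.
5. 8 / 4 = 2, so 4 divides 8 — satisfied.
6. W = 8 is not in {9, 5, 4} — violated.
7. P + R = 17; 17 mod 6 = 5 — satisfied.
8. R - P = 6 - 11 = -5, not -7 — violated.
9. W = 8 > 7, so we need T ≤ 5; T = 5 ≤ 5 — satisfied.
10. P = 11, not > 13; antecedent false, conditional vacuously true — satisfied.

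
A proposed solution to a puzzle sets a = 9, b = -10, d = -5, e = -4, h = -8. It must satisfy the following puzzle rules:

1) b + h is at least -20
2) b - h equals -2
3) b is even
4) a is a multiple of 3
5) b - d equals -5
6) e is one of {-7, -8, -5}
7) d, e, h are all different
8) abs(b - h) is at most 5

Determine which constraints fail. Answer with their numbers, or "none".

The assignment fails constraint 6.

1) b + h = -10 + (-8) = -18; -18 ≥ -20  true
2) b - h = -10 - (-8) = -2  true
3) b = -10 is even  true
4) 9 / 3 = 3, so 3 divides 9  true
5) b - d = -10 - (-5) = -5  true
6) e = -4 is not in {-7, -8, -5}  false
7) values -5, -4, -8 are pairwise distinct  true
8) abs(-10 - (-8)) = 2; 2 ≤ 5  true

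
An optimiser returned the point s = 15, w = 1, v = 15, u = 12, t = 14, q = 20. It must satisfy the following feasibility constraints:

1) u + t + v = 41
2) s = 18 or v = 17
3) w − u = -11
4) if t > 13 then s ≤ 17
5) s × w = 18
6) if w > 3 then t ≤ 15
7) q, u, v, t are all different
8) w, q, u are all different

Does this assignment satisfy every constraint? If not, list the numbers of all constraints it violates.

1) u + t + v = 12 + 14 + 15 = 41  yes
2) s = 15 ≠ 18 and v = 15 ≠ 17; both disjuncts false  no
3) w − u = 1 − 12 = -11  yes
4) t = 14 > 13, so we need s ≤ 17; s = 15 ≤ 17  yes
5) s × w = 15 × 1 = 15, not 18  no
6) w = 1, not > 3; antecedent false, conditional vacuously true  yes
7) values 20, 12, 15, 14 are pairwise distinct  yes
8) values 1, 20, 12 are pairwise distinct  yes

Violated: 2 and 5.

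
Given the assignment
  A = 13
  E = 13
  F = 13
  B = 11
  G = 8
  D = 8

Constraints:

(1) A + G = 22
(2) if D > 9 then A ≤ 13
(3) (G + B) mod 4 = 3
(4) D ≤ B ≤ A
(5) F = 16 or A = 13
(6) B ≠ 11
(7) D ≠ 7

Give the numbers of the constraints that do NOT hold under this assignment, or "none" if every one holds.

Constraints 1, 6 are violated.

(1) A + G = 13 + 8 = 21, not 22 — violated.
(2) D = 8, not > 9; antecedent false, conditional vacuously true — OK.
(3) G + B = 19; 19 mod 4 = 3 — OK.
(4) values 8 ≤ 11 ≤ 13 — OK.
(5) F = 13 ≠ 16, but A = 13 = 13 (second disjunct) — OK.
(6) B = 11, but 11 is required to differ — violated.
(7) D = 8, and 8 ≠ 7 — OK.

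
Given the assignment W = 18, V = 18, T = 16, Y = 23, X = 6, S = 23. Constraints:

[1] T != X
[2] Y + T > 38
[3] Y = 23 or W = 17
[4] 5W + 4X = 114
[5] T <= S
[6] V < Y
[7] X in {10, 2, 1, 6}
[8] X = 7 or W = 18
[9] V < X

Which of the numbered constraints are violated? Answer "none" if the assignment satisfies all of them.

No — constraint 9 is not satisfied.

[1] T = 16, X = 6; distinct — holds.
[2] Y + T = 23 + 16 = 39; 39 > 38 — holds.
[3] Y = 23 = 23 (first disjunct) — holds.
[4] 5W + 4X = 5(18) + 4(6) = 114 — holds.
[5] T = 16, S = 23; 16 ≤ 23 — holds.
[6] V = 18, Y = 23; 18 < 23 — holds.
[7] X = 6 is in {10, 2, 1, 6} — holds.
[8] X = 6 ≠ 7, but W = 18 = 18 (second disjunct) — holds.
[9] V = 18, X = 6; 18 ≥ 6 (want <) — does not hold.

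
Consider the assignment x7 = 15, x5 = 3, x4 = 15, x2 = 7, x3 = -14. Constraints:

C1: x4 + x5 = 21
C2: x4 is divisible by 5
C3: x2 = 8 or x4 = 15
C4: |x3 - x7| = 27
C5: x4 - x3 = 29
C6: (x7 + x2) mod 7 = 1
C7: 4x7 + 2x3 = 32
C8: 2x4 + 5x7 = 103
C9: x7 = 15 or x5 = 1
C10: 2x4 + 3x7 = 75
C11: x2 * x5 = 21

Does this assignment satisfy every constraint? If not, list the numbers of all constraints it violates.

C1: x4 + x5 = 15 + 3 = 18, not 21  no
C2: 15 / 5 = 3, so 5 divides 15  yes
C3: x2 = 7 ≠ 8, but x4 = 15 = 15 (second disjunct)  yes
C4: |-14 - 15| = 29, not 27  no
C5: x4 - x3 = 15 - (-14) = 29  yes
C6: x7 + x2 = 22; 22 mod 7 = 1  yes
C7: 4x7 + 2x3 = 4(15) + 2(-14) = 32  yes
C8: 2x4 + 5x7 = 2(15) + 5(15) = 105, not 103  no
C9: x7 = 15 = 15 (first disjunct)  yes
C10: 2x4 + 3x7 = 2(15) + 3(15) = 75  yes
C11: x2 * x5 = 7 * 3 = 21  yes

Constraints 1, 4, and 8 do not hold.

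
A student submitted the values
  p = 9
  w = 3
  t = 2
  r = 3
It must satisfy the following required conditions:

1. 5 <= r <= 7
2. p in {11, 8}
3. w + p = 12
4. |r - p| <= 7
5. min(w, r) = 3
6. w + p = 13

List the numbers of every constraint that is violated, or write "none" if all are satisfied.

1. r = 3 is outside [5, 7] — violated.
2. p = 9 is not in {11, 8} — violated.
3. w + p = 3 + 9 = 12 — OK.
4. |3 - 9| = 6; 6 ≤ 7 — OK.
5. min(3, 3) = 3 — OK.
6. w + p = 3 + 9 = 12, not 13 — violated.

Constraints 1, 2, and 6 are violated.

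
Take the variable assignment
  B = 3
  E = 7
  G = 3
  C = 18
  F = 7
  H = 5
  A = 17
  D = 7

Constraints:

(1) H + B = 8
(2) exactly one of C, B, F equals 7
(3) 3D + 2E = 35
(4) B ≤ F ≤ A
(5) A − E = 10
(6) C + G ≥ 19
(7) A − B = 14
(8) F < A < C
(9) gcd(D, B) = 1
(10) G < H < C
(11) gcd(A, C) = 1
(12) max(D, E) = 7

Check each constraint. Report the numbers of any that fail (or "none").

No violations.

(1) H + B = 5 + 3 = 8 — satisfied.
(2) C=18, B=3, F=7; 1 of them equals 7 — satisfied.
(3) 3D + 2E = 3(7) + 2(7) = 35 — satisfied.
(4) values 3 ≤ 7 ≤ 17 — satisfied.
(5) A − E = 17 − 7 = 10 — satisfied.
(6) C + G = 18 + 3 = 21; 21 ≥ 19 — satisfied.
(7) A − B = 17 − 3 = 14 — satisfied.
(8) values 7 < 17 < 18 — satisfied.
(9) gcd(7, 3) = 1 — satisfied.
(10) values 3 < 5 < 18 — satisfied.
(11) gcd(17, 18) = 1 — satisfied.
(12) max(7, 7) = 7 — satisfied.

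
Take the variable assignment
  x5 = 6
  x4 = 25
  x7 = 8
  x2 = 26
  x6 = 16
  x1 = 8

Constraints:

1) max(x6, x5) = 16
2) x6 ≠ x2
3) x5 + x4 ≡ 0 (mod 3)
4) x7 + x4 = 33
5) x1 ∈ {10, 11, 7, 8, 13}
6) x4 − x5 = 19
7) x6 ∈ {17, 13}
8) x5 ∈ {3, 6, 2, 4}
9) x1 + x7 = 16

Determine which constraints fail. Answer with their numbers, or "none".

1) max(16, 6) = 16  ✓
2) x6 = 16, x2 = 26; distinct  ✓
3) x5 + x4 = 31; 31 mod 3 = 1, not 0  ✗
4) x7 + x4 = 8 + 25 = 33  ✓
5) x1 = 8 is in {10, 11, 7, 8, 13}  ✓
6) x4 − x5 = 25 − 6 = 19  ✓
7) x6 = 16 is not in {17, 13}  ✗
8) x5 = 6 is in {3, 6, 2, 4}  ✓
9) x1 + x7 = 8 + 8 = 16  ✓

The assignment fails constraints 3 and 7.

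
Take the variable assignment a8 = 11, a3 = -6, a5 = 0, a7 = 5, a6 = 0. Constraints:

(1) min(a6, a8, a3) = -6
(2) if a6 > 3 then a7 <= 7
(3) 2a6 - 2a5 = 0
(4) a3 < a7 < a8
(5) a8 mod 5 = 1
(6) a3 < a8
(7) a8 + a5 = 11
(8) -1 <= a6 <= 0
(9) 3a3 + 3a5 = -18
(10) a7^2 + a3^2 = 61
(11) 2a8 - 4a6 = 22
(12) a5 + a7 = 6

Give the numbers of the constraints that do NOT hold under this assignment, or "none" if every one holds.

Constraint 12 does not hold.

(1) min(0, 11, -6) = -6 — OK.
(2) a6 = 0, not > 3; antecedent false, conditional vacuously true — OK.
(3) 2a6 - 2a5 = 2(0) - 2(0) = 0 — OK.
(4) values -6 < 5 < 11 — OK.
(5) 11 mod 5 = 1 — OK.
(6) a3 = -6, a8 = 11; -6 < 11 — OK.
(7) a8 + a5 = 11 + 0 = 11 — OK.
(8) a6 = 0 lies in [-1, 0] — OK.
(9) 3a3 + 3a5 = 3(-6) + 3(0) = -18 — OK.
(10) a7^2 + a3^2 = 5^2 + (-6)^2 = 25 + 36 = 61 — OK.
(11) 2a8 - 4a6 = 2(11) - 4(0) = 22 — OK.
(12) a5 + a7 = 0 + 5 = 5, not 6 — violated.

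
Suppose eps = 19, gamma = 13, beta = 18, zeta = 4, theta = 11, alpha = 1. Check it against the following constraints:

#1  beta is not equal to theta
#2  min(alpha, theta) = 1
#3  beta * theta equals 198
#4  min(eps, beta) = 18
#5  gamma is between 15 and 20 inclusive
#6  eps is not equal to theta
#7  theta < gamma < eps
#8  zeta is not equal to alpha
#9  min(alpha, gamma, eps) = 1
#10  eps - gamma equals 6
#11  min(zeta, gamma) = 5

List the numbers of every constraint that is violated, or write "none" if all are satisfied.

Constraints 5 and 11 do not hold.

#1 beta = 18, theta = 11; distinct  yes
#2 min(1, 11) = 1  yes
#3 beta * theta = 18 * 11 = 198  yes
#4 min(19, 18) = 18  yes
#5 gamma = 13 is outside [15, 20]  no
#6 eps = 19, theta = 11; distinct  yes
#7 values 11 < 13 < 19  yes
#8 zeta = 4, alpha = 1; distinct  yes
#9 min(1, 13, 19) = 1  yes
#10 eps - gamma = 19 - 13 = 6  yes
#11 min(4, 13) = 4, not 5  no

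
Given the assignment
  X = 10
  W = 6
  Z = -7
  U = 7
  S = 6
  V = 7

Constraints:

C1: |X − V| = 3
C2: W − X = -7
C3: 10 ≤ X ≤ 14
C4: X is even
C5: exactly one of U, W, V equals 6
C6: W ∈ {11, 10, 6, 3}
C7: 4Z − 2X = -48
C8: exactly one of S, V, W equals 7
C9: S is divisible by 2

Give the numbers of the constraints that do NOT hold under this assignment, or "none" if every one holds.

The assignment fails constraint 2.

C1: |10 − 7| = 3 — satisfied.
C2: W − X = 6 − 10 = -4, not -7 — violated.
C3: X = 10 lies in [10, 14] — satisfied.
C4: X = 10 is even — satisfied.
C5: U=7, W=6, V=7; 1 of them equals 6 — satisfied.
C6: W = 6 is in {11, 10, 6, 3} — satisfied.
C7: 4Z − 2X = 4(-7) − 2(10) = -48 — satisfied.
C8: S=6, V=7, W=6; 1 of them equals 7 — satisfied.
C9: 6 / 2 = 3, so 2 divides 6 — satisfied.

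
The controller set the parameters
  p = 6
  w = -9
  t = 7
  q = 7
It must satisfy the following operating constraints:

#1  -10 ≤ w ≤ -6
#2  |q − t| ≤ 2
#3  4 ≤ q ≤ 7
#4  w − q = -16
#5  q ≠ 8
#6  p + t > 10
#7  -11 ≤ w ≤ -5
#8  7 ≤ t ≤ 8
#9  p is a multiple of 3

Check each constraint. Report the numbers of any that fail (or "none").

#1 w = -9 lies in [-10, -6] — OK.
#2 |7 − 7| = 0; 0 ≤ 2 — OK.
#3 q = 7 lies in [4, 7] — OK.
#4 w − q = -9 − 7 = -16 — OK.
#5 q = 7, and 7 ≠ 8 — OK.
#6 p + t = 6 + 7 = 13; 13 > 10 — OK.
#7 w = -9 lies in [-11, -5] — OK.
#8 t = 7 lies in [7, 8] — OK.
#9 6 / 3 = 2, so 3 divides 6 — OK.

No violations.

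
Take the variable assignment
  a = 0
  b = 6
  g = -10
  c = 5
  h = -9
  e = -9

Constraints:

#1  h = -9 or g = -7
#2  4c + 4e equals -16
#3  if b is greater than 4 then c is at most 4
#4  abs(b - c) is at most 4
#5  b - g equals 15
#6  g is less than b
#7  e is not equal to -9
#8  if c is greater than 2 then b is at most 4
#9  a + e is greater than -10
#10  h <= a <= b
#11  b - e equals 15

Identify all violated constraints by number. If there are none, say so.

#1 h = -9 = -9 (first disjunct) — holds.
#2 4c + 4e = 4(5) + 4(-9) = -16 — holds.
#3 b = 6 > 4, so we need c ≤ 4; but c = 5 > 4 — does not hold.
#4 abs(6 - 5) = 1; 1 ≤ 4 — holds.
#5 b - g = 6 - (-10) = 16, not 15 — does not hold.
#6 g = -10, b = 6; -10 < 6 — holds.
#7 e = -9, but -9 is required to differ — does not hold.
#8 c = 5 > 2, so we need b ≤ 4; but b = 6 > 4 — does not hold.
#9 a + e = 0 + (-9) = -9; -9 > -10 — holds.
#10 values -9 <= 0 <= 6 — holds.
#11 b - e = 6 - (-9) = 15 — holds.

No — constraints 3, 5, 7, and 8 are not satisfied.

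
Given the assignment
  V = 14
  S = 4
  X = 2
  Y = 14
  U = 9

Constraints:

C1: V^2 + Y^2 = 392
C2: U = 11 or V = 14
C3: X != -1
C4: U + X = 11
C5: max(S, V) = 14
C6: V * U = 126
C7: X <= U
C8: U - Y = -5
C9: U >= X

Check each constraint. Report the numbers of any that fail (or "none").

C1: V^2 + Y^2 = 14^2 + 14^2 = 196 + 196 = 392  OK
C2: U = 9 ≠ 11, but V = 14 = 14 (second disjunct)  OK
C3: X = 2, and 2 ≠ -1  OK
C4: U + X = 9 + 2 = 11  OK
C5: max(4, 14) = 14  OK
C6: V * U = 14 * 9 = 126  OK
C7: X = 2, U = 9; 2 ≤ 9  OK
C8: U - Y = 9 - 14 = -5  OK
C9: U = 9, X = 2; 9 ≥ 2  OK

All constraints are satisfied.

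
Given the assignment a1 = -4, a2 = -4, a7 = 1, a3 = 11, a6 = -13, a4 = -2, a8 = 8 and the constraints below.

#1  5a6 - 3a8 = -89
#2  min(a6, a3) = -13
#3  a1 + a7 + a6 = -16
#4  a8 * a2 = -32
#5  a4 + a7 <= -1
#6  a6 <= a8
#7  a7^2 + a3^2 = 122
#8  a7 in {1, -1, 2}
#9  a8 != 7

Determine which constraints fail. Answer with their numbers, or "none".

#1 5a6 - 3a8 = 5(-13) - 3(8) = -89  true
#2 min(-13, 11) = -13  true
#3 a1 + a7 + a6 = -4 + 1 + (-13) = -16  true
#4 a8 * a2 = 8 * (-4) = -32  true
#5 a4 + a7 = -2 + 1 = -1; -1 ≤ -1  true
#6 a6 = -13, a8 = 8; -13 ≤ 8  true
#7 a7^2 + a3^2 = 1^2 + 11^2 = 1 + 121 = 122  true
#8 a7 = 1 is in {1, -1, 2}  true
#9 a8 = 8, and 8 ≠ 7  true

None — every constraint holds.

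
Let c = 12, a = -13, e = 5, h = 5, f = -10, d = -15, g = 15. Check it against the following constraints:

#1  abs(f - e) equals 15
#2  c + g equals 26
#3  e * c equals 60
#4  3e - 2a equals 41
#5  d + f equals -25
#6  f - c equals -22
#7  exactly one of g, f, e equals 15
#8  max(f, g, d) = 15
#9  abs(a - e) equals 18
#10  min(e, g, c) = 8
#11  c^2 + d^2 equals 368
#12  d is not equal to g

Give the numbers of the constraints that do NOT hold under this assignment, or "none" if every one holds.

#1 abs(-10 - 5) = 15  ✔
#2 c + g = 12 + 15 = 27, not 26  ✘
#3 e * c = 5 * 12 = 60  ✔
#4 3e - 2a = 3(5) - 2(-13) = 41  ✔
#5 d + f = -15 + (-10) = -25  ✔
#6 f - c = -10 - 12 = -22  ✔
#7 g=15, f=-10, e=5; 1 of them equals 15  ✔
#8 max(-10, 15, -15) = 15  ✔
#9 abs(-13 - 5) = 18  ✔
#10 min(5, 15, 12) = 5, not 8  ✘
#11 c^2 + d^2 = 12^2 + (-15)^2 = 144 + 225 = 369, not 368  ✘
#12 d = -15, g = 15; distinct  ✔

Violated: 2, 10, and 11.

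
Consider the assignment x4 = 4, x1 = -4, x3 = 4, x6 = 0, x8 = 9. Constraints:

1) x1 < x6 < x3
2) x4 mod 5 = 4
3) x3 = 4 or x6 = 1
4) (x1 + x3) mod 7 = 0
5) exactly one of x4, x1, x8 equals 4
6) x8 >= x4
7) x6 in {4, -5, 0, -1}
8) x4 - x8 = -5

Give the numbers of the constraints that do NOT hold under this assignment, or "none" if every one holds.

No violations.

1) values -4 < 0 < 4  ✔
2) 4 mod 5 = 4  ✔
3) x3 = 4 = 4 (first disjunct)  ✔
4) x1 + x3 = 0; 0 mod 7 = 0  ✔
5) x4=4, x1=-4, x8=9; 1 of them equals 4  ✔
6) x8 = 9, x4 = 4; 9 ≥ 4  ✔
7) x6 = 0 is in {4, -5, 0, -1}  ✔
8) x4 - x8 = 4 - 9 = -5  ✔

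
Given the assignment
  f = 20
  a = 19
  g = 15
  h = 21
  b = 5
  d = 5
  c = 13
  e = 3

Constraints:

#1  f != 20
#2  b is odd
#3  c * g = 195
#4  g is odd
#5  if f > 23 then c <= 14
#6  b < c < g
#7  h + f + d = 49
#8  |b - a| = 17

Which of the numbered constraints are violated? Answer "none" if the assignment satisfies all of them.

Constraints 1, 7, and 8 do not hold.

#1 f = 20, but 20 is required to differ  ✘
#2 b = 5 is odd  ✔
#3 c * g = 13 * 15 = 195  ✔
#4 g = 15 is odd  ✔
#5 f = 20, not > 23; antecedent false, conditional vacuously true  ✔
#6 values 5 < 13 < 15  ✔
#7 h + f + d = 21 + 20 + 5 = 46, not 49  ✘
#8 |5 - 19| = 14, not 17  ✘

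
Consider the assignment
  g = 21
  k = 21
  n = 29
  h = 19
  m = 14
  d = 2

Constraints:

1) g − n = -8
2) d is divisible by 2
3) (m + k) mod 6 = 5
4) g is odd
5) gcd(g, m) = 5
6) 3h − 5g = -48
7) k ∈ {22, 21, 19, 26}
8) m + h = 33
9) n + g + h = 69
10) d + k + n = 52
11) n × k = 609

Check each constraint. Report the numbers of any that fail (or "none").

1) g − n = 21 − 29 = -8  yes
2) 2 / 2 = 1, so 2 divides 2  yes
3) m + k = 35; 35 mod 6 = 5  yes
4) g = 21 is odd  yes
5) gcd(21, 14) = 7, not 5  no
6) 3h − 5g = 3(19) − 5(21) = -48  yes
7) k = 21 is in {22, 21, 19, 26}  yes
8) m + h = 14 + 19 = 33  yes
9) n + g + h = 29 + 21 + 19 = 69  yes
10) d + k + n = 2 + 21 + 29 = 52  yes
11) n × k = 29 × 21 = 609  yes

Constraint 5 does not hold.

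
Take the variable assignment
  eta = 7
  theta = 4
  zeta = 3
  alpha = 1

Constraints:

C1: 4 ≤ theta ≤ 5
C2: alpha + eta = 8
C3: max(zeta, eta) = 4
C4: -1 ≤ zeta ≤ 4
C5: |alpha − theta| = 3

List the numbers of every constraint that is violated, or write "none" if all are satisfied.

Constraint 3 is violated.

C1: theta = 4 lies in [4, 5] — holds.
C2: alpha + eta = 1 + 7 = 8 — holds.
C3: max(3, 7) = 7, not 4 — does not hold.
C4: zeta = 3 lies in [-1, 4] — holds.
C5: |1 − 4| = 3 — holds.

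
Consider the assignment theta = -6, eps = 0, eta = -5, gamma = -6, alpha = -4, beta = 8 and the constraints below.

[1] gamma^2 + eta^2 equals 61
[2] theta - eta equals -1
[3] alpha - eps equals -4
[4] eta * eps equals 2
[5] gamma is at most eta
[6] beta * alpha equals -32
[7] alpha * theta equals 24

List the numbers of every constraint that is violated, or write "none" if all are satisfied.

The assignment fails constraint 4.

[1] gamma^2 + eta^2 = (-6)^2 + (-5)^2 = 36 + 25 = 61  true
[2] theta - eta = -6 - (-5) = -1  true
[3] alpha - eps = -4 - 0 = -4  true
[4] eta * eps = -5 * 0 = 0, not 2  false
[5] gamma = -6, eta = -5; -6 ≤ -5  true
[6] beta * alpha = 8 * (-4) = -32  true
[7] alpha * theta = -4 * (-6) = 24  true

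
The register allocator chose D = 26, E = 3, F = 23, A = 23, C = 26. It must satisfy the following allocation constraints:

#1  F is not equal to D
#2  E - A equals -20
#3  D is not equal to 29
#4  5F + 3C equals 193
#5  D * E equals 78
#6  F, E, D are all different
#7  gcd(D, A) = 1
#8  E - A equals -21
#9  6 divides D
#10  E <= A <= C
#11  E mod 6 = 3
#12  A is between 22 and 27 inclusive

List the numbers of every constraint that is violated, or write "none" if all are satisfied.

Violated: 8 and 9.

#1 F = 23, D = 26; distinct — holds.
#2 E - A = 3 - 23 = -20 — holds.
#3 D = 26, and 26 ≠ 29 — holds.
#4 5F + 3C = 5(23) + 3(26) = 193 — holds.
#5 D * E = 26 * 3 = 78 — holds.
#6 values 23, 3, 26 are pairwise distinct — holds.
#7 gcd(26, 23) = 1 — holds.
#8 E - A = 3 - 23 = -20, not -21 — fails.
#9 26 = 6*4 + 2, so 6 does not divide 26 — fails.
#10 values 3 <= 23 <= 26 — holds.
#11 3 mod 6 = 3 — holds.
#12 A = 23 lies in [22, 27] — holds.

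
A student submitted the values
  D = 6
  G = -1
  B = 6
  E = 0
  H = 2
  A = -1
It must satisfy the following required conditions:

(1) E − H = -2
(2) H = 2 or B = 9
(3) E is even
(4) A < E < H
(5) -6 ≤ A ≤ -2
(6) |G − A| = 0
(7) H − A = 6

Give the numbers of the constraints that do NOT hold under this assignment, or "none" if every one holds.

(1) E − H = 0 − 2 = -2  yes
(2) H = 2 = 2 (first disjunct)  yes
(3) E = 0 is even  yes
(4) values -1 < 0 < 2  yes
(5) A = -1 is outside [-6, -2]  no
(6) |-1 − (-1)| = 0  yes
(7) H − A = 2 − (-1) = 3, not 6  no

No — constraints 5 and 7 are not satisfied.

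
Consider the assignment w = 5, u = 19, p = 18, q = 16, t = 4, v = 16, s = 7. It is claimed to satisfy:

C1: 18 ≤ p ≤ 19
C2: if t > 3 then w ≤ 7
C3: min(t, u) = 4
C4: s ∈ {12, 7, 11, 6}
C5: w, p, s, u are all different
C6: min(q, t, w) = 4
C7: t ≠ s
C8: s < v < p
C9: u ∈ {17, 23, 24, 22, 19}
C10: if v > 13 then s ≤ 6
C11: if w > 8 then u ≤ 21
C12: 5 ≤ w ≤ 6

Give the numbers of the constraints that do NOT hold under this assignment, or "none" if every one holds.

C1: p = 18 lies in [18, 19] — holds.
C2: t = 4 > 3, so we need w ≤ 7; w = 5 ≤ 7 — holds.
C3: min(4, 19) = 4 — holds.
C4: s = 7 is in {12, 7, 11, 6} — holds.
C5: values 5, 18, 7, 19 are pairwise distinct — holds.
C6: min(16, 4, 5) = 4 — holds.
C7: t = 4, s = 7; distinct — holds.
C8: values 7 < 16 < 18 — holds.
C9: u = 19 is in {17, 23, 24, 22, 19} — holds.
C10: v = 16 > 13, so we need s ≤ 6; but s = 7 > 6 — does not hold.
C11: w = 5, not > 8; antecedent false, conditional vacuously true — holds.
C12: w = 5 lies in [5, 6] — holds.

The assignment fails constraint 10.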